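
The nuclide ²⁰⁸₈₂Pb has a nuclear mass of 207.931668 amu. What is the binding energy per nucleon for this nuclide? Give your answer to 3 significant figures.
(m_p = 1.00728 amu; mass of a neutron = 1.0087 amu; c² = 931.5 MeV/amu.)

7.89 MeV/nucleon

Z = 82, so N = A − Z = 208 − 82 = 126.
Σm = 82·m_p + 126·m_n = 82.59696 + 127.0962 = 209.69316 amu
The mass defect is 209.69316 − 207.931668 = 1.761492 amu.
Binding energy = Δm·c² = 1.761492 × 931.5 MeV/amu = 1640.83 MeV
Dividing by A = 208 gives 7.889 MeV per nucleon.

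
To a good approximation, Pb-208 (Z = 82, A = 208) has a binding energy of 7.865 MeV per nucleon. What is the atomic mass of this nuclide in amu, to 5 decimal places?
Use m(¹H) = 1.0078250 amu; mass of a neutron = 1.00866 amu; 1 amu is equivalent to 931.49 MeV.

Total binding energy = 208 × 7.865 = 1635.920 MeV
Mass defect = 1635.920 MeV / (931.49 MeV/amu) = 1.7562400 amu
Constituent mass = 82(1.0078250) + 126(1.00866) = 209.7328100 amu
Atomic mass = 209.7328100 − 1.7562400 = 207.9765700 amu ≈ 207.97657 amu (to 5 decimal places)

207.97657 amu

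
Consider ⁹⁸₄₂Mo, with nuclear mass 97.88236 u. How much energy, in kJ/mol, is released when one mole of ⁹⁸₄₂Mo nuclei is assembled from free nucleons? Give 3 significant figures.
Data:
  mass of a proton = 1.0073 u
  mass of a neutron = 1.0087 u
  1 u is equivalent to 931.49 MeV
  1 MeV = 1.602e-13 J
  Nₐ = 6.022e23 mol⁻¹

The nucleus contains 42 protons and 98 − 42 = 56 neutrons.
Total constituent mass: 42 × 1.0073 + 56 × 1.0087 = 98.7938 u
The mass defect is 98.7938 − 97.88236 = 0.91144 u.
Binding energy = Δm·c² = 0.91144 × 931.49 MeV/u = 848.997 MeV
Per nucleus in joules: 848.997 MeV × 1.602e-13 J/MeV = 1.3601e-10 J
Per mole: 1.3601e-10 J × 6.022e23 mol⁻¹ = 8.1905e+13 J/mol

8.19e+10 kJ/mol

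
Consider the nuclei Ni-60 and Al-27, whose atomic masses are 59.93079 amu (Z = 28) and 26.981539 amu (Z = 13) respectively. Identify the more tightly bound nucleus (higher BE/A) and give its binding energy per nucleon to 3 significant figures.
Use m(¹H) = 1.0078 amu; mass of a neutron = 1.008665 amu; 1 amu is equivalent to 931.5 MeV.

Ni-60: Σm = 28(1.0078) + 32(1.008665) = 60.495680 amu; Δm = 0.564890 amu; E_B = 526.20 MeV; E_B/A = 8.770 MeV
Al-27: Σm = 13(1.0078) + 14(1.008665) = 27.222710 amu; Δm = 0.241171 amu; E_B = 224.65 MeV; E_B/A = 8.320 MeV
Ni-60 has the higher binding energy per nucleon, so it is the more tightly bound nucleus.

Ni-60; 8.77 MeV/nucleon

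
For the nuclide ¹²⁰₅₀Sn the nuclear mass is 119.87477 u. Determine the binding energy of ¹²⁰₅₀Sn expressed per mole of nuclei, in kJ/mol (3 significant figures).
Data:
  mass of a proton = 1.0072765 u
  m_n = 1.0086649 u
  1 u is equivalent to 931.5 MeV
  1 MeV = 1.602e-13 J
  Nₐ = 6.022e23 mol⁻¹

With 50 protons and 70 neutrons (A = 120):
Total constituent mass: 50 × 1.0072765 + 70 × 1.0086649 = 120.9703680 u
Δm = 120.9703680 − 119.87477 = 1.0955980 u
Binding energy = Δm·c² = 1.0955980 × 931.5 MeV/u = 1020.55 MeV
Per nucleus in joules: 1020.55 MeV × 1.602e-13 J/MeV = 1.6349e-10 J
Per mole: 1.6349e-10 J × 6.022e23 mol⁻¹ = 9.8454e+13 J/mol

9.85e+10 kJ/mol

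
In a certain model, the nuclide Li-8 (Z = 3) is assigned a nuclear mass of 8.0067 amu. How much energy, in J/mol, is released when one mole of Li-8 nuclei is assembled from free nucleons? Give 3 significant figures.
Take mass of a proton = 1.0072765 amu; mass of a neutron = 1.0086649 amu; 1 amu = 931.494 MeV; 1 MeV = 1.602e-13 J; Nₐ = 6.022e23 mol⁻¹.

5.25e+12 J/mol

Σm = 3·m_p + 5·m_n = 3.0218295 + 5.0433245 = 8.0651540 amu
Mass defect Δm = 8.0651540 − 8.0067 = 0.0584540 amu
Binding energy = Δm·c² = 0.0584540 × 931.494 MeV/amu = 54.4496 MeV
Per nucleus in joules: 54.4496 MeV × 1.602e-13 J/MeV = 8.7228e-12 J
Per mole: 8.7228e-12 J × 6.022e23 mol⁻¹ = 5.2529e+12 J/mol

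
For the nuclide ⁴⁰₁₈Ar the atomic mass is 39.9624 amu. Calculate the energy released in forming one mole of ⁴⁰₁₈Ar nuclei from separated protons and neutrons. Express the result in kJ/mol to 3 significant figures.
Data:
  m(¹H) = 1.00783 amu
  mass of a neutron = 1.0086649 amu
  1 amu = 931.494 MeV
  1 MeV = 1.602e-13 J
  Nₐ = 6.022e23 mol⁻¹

The nucleus contains 18 protons and 40 − 18 = 22 neutrons.
Mass of separated nucleons = 18(1.00783) + 22(1.0086649) = 18.14094 + 22.1906278 = 40.3315678 amu
The mass defect is 40.3315678 − 39.9624 = 0.3691678 amu.
Binding energy = Δm·c² = 0.3691678 × 931.494 MeV/amu = 343.878 MeV
Per nucleus in joules: 343.878 MeV × 1.602e-13 J/MeV = 5.5089e-11 J
Per mole: 5.5089e-11 J × 6.022e23 mol⁻¹ = 3.3175e+13 J/mol

3.32e+10 kJ/mol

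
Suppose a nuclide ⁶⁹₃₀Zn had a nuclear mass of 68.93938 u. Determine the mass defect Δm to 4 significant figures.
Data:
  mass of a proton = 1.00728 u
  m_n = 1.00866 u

0.6168 u

The nucleus contains 30 protons and 69 − 30 = 39 neutrons.
Σm = 30·m_p + 39·m_n = 30.21840 + 39.33774 = 69.55614 u
The mass defect is 69.55614 − 68.93938 = 0.61676 u.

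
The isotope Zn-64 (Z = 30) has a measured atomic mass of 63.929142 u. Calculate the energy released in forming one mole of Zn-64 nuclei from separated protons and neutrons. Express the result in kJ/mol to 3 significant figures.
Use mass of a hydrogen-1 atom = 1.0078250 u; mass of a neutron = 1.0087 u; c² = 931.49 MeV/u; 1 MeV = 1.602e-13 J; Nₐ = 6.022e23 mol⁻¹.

5.40e+10 kJ/mol

Total constituent mass: 30 × 1.0078250 + 34 × 1.0087 = 64.5305500 u
The mass defect is 64.5305500 − 63.929142 = 0.6014080 u.
E_B = 0.6014080 × 931.49 = 560.206 MeV
Per nucleus in joules: 560.206 MeV × 1.602e-13 J/MeV = 8.9745e-11 J
Per mole: 8.9745e-11 J × 6.022e23 mol⁻¹ = 5.4044e+13 J/mol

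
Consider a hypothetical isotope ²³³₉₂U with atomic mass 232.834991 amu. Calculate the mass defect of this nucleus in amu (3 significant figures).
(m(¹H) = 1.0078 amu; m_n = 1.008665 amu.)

Mass of separated nucleons = 92(1.0078) + 141(1.008665) = 92.7176 + 142.221765 = 234.939365 amu
Mass defect Δm = 234.939365 − 232.834991 = 2.104374 amu

2.10 amu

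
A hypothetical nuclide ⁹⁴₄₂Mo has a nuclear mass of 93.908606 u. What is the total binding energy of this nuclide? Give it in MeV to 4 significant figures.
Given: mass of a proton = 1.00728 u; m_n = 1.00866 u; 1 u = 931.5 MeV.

789.4 MeV

The nucleus contains 42 protons and 94 − 42 = 52 neutrons.
Total constituent mass: 42 × 1.00728 + 52 × 1.00866 = 94.75608 u
Mass defect Δm = 94.75608 − 93.908606 = 0.847474 u
Converting to energy: 0.847474 u × 931.5 MeV/u = 789.422 MeV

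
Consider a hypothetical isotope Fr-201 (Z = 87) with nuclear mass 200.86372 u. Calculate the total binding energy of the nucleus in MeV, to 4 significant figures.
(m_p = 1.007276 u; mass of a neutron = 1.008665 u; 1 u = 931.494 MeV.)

Mass of separated nucleons = 87(1.007276) + 114(1.008665) = 87.633012 + 114.987810 = 202.620822 u
The mass defect is 202.620822 − 200.86372 = 1.757102 u.
Converting to energy: 1.757102 u × 931.494 MeV/u = 1636.73 MeV

1637 MeV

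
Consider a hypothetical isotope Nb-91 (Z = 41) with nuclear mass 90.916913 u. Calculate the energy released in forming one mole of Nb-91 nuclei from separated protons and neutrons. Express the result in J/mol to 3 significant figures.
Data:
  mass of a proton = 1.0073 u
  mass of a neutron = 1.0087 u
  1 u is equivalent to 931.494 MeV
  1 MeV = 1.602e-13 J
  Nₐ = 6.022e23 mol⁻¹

7.35e+13 J/mol

Σm = 41·m_p + 50·m_n = 41.2993 + 50.4350 = 91.7343 u
Δm = 91.7343 − 90.916913 = 0.817387 u
Converting to energy: 0.817387 u × 931.494 MeV/u = 761.391 MeV
Per nucleus in joules: 761.391 MeV × 1.602e-13 J/MeV = 1.2197e-10 J
Per mole: 1.2197e-10 J × 6.022e23 mol⁻¹ = 7.3450e+13 J/mol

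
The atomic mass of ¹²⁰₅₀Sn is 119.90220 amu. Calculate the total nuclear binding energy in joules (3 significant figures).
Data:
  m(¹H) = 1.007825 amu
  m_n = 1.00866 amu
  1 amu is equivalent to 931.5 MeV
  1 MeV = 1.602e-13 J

1.63e-10 J

Σm = 50·m(¹H) + 70·m_n = 50.391250 + 70.60620 = 120.997450 amu
Δm = 120.997450 − 119.90220 = 1.095250 amu
Binding energy = Δm·c² = 1.095250 × 931.5 MeV/amu = 1020.23 MeV
In joules: 1020.23 MeV × 1.602e-13 J/MeV = 1.6344e-10 J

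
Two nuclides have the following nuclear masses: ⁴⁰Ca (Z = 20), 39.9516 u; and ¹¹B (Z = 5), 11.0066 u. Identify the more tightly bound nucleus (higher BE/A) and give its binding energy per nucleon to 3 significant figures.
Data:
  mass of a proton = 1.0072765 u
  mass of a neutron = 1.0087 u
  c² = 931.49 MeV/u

⁴⁰Ca; 8.57 MeV/nucleon

⁴⁰Ca: Σm = 20(1.0072765) + 20(1.0087) = 40.3195300 u; Δm = 0.3679300 u; E_B = 342.72 MeV; E_B/A = 8.568 MeV
¹¹B: Σm = 5(1.0072765) + 6(1.0087) = 11.0885825 u; Δm = 0.0819825 u; E_B = 76.366 MeV; E_B/A = 6.942 MeV
⁴⁰Ca has the higher binding energy per nucleon, so it is the more tightly bound nucleus.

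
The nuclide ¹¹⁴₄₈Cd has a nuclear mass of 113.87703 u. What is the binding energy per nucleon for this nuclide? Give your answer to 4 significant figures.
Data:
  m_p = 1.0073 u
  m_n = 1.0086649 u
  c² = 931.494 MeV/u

Mass of separated nucleons = 48(1.0073) + 66(1.0086649) = 48.3504 + 66.5718834 = 114.9222834 u
Δm = 114.9222834 − 113.87703 = 1.0452534 u
Binding energy = Δm·c² = 1.0452534 × 931.494 MeV/u = 973.647 MeV
Dividing by A = 114 gives 8.541 MeV per nucleon.

8.541 MeV/nucleon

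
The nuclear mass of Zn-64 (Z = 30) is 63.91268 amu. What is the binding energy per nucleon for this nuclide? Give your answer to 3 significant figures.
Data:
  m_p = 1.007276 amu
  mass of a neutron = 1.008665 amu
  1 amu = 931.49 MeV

8.74 MeV/nucleon

With 30 protons and 34 neutrons (A = 64):
Total constituent mass: 30 × 1.007276 + 34 × 1.008665 = 64.512890 amu
Δm = 64.512890 − 63.91268 = 0.600210 amu
Converting to energy: 0.600210 amu × 931.49 MeV/amu = 559.090 MeV
Dividing by A = 64 gives 8.736 MeV per nucleon.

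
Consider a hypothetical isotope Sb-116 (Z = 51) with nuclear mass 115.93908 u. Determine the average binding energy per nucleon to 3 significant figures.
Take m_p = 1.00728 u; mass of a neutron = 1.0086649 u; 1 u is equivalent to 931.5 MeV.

7.99 MeV/nucleon

The nucleus contains 51 protons and 116 − 51 = 65 neutrons.
Total constituent mass: 51 × 1.00728 + 65 × 1.0086649 = 116.9344985 u
The mass defect is 116.9344985 − 115.93908 = 0.9954185 u.
Binding energy = Δm·c² = 0.9954185 × 931.5 MeV/u = 927.232 MeV
Per nucleon: 927.232 / 116 = 7.993 MeV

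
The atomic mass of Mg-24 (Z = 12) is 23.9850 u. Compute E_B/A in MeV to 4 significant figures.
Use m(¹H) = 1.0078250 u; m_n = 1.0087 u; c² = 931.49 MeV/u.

The nucleus contains 12 protons and 24 − 12 = 12 neutrons.
Total constituent mass: 12 × 1.0078250 + 12 × 1.0087 = 24.1983000 u
The mass defect is 24.1983000 − 23.9850 = 0.2133000 u.
E_B = 0.2133000 × 931.49 = 198.687 MeV
Per nucleon: 198.687 / 24 = 8.279 MeV

8.279 MeV/nucleon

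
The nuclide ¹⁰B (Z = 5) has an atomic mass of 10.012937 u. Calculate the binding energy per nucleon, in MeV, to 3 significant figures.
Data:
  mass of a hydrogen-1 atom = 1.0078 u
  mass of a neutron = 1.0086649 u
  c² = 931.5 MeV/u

6.46 MeV/nucleon

The nucleus contains 5 protons and 10 − 5 = 5 neutrons.
Σm = 5·m(¹H) + 5·m_n = 5.0390 + 5.0433245 = 10.0823245 u
The mass defect is 10.0823245 − 10.012937 = 0.0693875 u.
Binding energy = Δm·c² = 0.0693875 × 931.5 MeV/u = 64.6345 MeV
BE/A = 64.6345 MeV / 10 = 6.463 MeV/nucleon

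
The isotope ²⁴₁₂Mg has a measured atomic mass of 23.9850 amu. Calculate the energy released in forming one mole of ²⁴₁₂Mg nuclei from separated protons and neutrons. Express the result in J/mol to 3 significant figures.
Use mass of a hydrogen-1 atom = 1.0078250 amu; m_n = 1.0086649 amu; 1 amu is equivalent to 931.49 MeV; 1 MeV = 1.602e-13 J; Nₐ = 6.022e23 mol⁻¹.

1.91e+13 J/mol

The nucleus contains 12 protons and 24 − 12 = 12 neutrons.
Total constituent mass: 12 × 1.0078250 + 12 × 1.0086649 = 24.1978788 amu
Mass defect Δm = 24.1978788 − 23.9850 = 0.2128788 amu
Converting to energy: 0.2128788 amu × 931.49 MeV/amu = 198.294 MeV
Per nucleus in joules: 198.294 MeV × 1.602e-13 J/MeV = 3.1767e-11 J
Per mole: 3.1767e-11 J × 6.022e23 mol⁻¹ = 1.9130e+13 J/mol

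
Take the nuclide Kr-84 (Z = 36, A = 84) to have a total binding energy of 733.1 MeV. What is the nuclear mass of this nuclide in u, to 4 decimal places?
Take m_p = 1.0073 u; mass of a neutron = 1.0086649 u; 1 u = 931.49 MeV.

Mass defect = 733.1 MeV / (931.49 MeV/u) = 0.787019 u
Constituent mass = 36(1.0073) + 48(1.0086649) = 84.6787152 u
Nuclear mass = 84.6787152 − 0.787019 = 83.8916962 u ≈ 83.8917 u (to 4 decimal places)

83.8917 u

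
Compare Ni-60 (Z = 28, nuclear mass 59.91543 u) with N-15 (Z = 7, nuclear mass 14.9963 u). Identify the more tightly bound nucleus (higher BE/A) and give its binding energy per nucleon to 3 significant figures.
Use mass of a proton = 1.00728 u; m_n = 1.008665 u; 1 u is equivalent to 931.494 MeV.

Ni-60: Σm = 28(1.00728) + 32(1.008665) = 60.481120 u; Δm = 0.565690 u; E_B = 526.94 MeV; E_B/A = 8.782 MeV
N-15: Σm = 7(1.00728) + 8(1.008665) = 15.120280 u; Δm = 0.123980 u; E_B = 115.49 MeV; E_B/A = 7.699 MeV
Ni-60 has the higher binding energy per nucleon, so it is the more tightly bound nucleus.

Ni-60; 8.78 MeV/nucleon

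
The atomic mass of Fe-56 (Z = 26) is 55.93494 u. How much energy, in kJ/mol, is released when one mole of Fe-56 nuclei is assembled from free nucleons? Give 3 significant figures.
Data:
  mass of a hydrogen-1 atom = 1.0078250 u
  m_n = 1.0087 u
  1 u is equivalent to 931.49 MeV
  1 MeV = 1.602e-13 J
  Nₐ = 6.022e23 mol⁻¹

Mass of separated nucleons = 26(1.0078250) + 30(1.0087) = 26.2034500 + 30.2610 = 56.4644500 u
The mass defect is 56.4644500 − 55.93494 = 0.5295100 u.
Binding energy = Δm·c² = 0.5295100 × 931.49 MeV/u = 493.233 MeV
Per nucleus in joules: 493.233 MeV × 1.602e-13 J/MeV = 7.9016e-11 J
Per mole: 7.9016e-11 J × 6.022e23 mol⁻¹ = 4.7583e+13 J/mol

4.76e+10 kJ/mol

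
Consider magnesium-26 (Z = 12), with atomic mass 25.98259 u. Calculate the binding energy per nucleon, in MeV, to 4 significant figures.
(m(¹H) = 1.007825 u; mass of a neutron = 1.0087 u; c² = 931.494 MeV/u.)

Z = 12, so N = A − Z = 26 − 12 = 14.
Σm = 12·m(¹H) + 14·m_n = 12.093900 + 14.1218 = 26.215700 u
The mass defect is 26.215700 − 25.98259 = 0.233110 u.
E_B = 0.233110 × 931.494 = 217.141 MeV
Dividing by A = 26 gives 8.352 MeV per nucleon.

8.352 MeV/nucleon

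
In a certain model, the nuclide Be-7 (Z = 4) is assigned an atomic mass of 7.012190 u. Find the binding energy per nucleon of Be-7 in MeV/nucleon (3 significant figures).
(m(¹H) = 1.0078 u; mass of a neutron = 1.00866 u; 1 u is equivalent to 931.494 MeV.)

5.99 MeV/nucleon

Z = 4, so N = A − Z = 7 − 4 = 3.
Total constituent mass: 4 × 1.0078 + 3 × 1.00866 = 7.05718 u
The mass defect is 7.05718 − 7.012190 = 0.044990 u.
Converting to energy: 0.044990 u × 931.494 MeV/u = 41.9079 MeV
BE/A = 41.9079 MeV / 7 = 5.987 MeV/nucleon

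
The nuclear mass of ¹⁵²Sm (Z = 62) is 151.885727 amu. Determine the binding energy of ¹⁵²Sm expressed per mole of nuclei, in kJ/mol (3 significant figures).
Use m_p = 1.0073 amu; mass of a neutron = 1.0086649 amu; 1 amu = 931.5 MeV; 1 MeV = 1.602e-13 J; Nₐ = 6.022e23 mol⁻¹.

Mass of separated nucleons = 62(1.0073) + 90(1.0086649) = 62.4526 + 90.7798410 = 153.2324410 amu
The mass defect is 153.2324410 − 151.885727 = 1.3467140 amu.
Binding energy = Δm·c² = 1.3467140 × 931.5 MeV/amu = 1254.46 MeV
Per nucleus in joules: 1254.46 MeV × 1.602e-13 J/MeV = 2.0096e-10 J
Per mole: 2.0096e-10 J × 6.022e23 mol⁻¹ = 1.2102e+14 J/mol

1.21e+11 kJ/mol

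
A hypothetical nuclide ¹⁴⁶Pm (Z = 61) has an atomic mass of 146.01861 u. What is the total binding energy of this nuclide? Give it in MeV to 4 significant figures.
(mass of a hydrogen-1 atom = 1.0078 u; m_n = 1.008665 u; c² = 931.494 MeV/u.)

Mass of separated nucleons = 61(1.0078) + 85(1.008665) = 61.4758 + 85.736525 = 147.212325 u
Mass defect Δm = 147.212325 − 146.01861 = 1.193715 u
Binding energy = Δm·c² = 1.193715 × 931.494 MeV/u = 1111.94 MeV

1112 MeV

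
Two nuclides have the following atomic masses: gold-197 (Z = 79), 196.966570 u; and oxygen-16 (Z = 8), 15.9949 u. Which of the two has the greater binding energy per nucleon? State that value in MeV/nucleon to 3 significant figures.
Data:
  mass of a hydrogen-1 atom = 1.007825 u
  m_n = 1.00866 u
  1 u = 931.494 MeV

gold-197: Σm = 79(1.007825) + 118(1.00866) = 198.640055 u; Δm = 1.673485 u; E_B = 1558.8 MeV; E_B/A = 7.913 MeV
oxygen-16: Σm = 8(1.007825) + 8(1.00866) = 16.131880 u; Δm = 0.136980 u; E_B = 127.596 MeV; E_B/A = 7.9748 MeV
oxygen-16 has the higher binding energy per nucleon, so it is the more tightly bound nucleus.

oxygen-16; 7.97 MeV/nucleon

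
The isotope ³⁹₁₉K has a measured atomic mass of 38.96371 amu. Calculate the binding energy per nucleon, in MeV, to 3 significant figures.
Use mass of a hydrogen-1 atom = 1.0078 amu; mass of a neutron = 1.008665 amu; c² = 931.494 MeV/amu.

Mass of separated nucleons = 19(1.0078) + 20(1.008665) = 19.1482 + 20.173300 = 39.321500 amu
Mass defect Δm = 39.321500 − 38.96371 = 0.357790 amu
Binding energy = Δm·c² = 0.357790 × 931.494 MeV/amu = 333.279 MeV
BE/A = 333.279 MeV / 39 = 8.546 MeV/nucleon

8.55 MeV/nucleon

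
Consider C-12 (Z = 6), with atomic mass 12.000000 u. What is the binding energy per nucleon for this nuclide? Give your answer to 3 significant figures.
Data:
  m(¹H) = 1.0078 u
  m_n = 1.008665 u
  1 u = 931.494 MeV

7.67 MeV/nucleon

Total constituent mass: 6 × 1.0078 + 6 × 1.008665 = 12.098790 u
Mass defect Δm = 12.098790 − 12.000000 = 0.098790 u
Converting to energy: 0.098790 u × 931.494 MeV/u = 92.0223 MeV
Per nucleon: 92.0223 / 12 = 7.669 MeV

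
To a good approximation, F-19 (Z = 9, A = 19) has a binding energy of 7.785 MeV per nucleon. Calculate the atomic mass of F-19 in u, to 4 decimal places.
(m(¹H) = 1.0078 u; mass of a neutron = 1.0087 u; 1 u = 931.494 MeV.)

Total binding energy = 19 × 7.785 = 147.915 MeV
Mass defect = 147.915 MeV / (931.494 MeV/u) = 0.158793 u
Constituent mass = 9(1.0078) + 10(1.0087) = 19.1572 u
Atomic mass = 19.1572 − 0.158793 = 18.998407 u ≈ 18.9984 u (to 4 decimal places)

18.9984 u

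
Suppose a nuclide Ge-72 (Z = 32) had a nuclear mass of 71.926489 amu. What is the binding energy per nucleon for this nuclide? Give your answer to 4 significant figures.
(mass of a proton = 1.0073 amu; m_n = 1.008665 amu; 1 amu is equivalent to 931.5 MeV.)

Σm = 32·m_p + 40·m_n = 32.2336 + 40.346600 = 72.580200 amu
Mass defect Δm = 72.580200 − 71.926489 = 0.653711 amu
Converting to energy: 0.653711 amu × 931.5 MeV/amu = 608.932 MeV
BE/A = 608.932 MeV / 72 = 8.457 MeV/nucleon

8.457 MeV/nucleon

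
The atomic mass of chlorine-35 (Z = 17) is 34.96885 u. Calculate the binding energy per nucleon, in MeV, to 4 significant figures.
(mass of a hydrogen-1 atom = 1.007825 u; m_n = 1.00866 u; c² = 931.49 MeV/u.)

Total constituent mass: 17 × 1.007825 + 18 × 1.00866 = 35.288905 u
The mass defect is 35.288905 − 34.96885 = 0.320055 u.
Binding energy = Δm·c² = 0.320055 × 931.49 MeV/u = 298.128 MeV
BE/A = 298.128 MeV / 35 = 8.518 MeV/nucleon

8.518 MeV/nucleon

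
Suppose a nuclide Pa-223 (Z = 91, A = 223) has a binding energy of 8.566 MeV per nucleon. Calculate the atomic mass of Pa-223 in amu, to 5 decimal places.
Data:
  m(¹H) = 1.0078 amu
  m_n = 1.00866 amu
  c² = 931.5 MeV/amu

Total binding energy = 223 × 8.566 = 1910.218 MeV
Mass defect = 1910.218 MeV / (931.5 MeV/amu) = 2.0506903 amu
Constituent mass = 91(1.0078) + 132(1.00866) = 224.85292 amu
Atomic mass = 224.85292 − 2.0506903 = 222.8022297 amu ≈ 222.80223 amu (to 5 decimal places)

222.80223 amu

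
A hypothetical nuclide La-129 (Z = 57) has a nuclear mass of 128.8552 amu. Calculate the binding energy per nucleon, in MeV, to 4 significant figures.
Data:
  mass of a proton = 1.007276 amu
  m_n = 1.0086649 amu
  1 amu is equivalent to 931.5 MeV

8.545 MeV/nucleon

Σm = 57·m_p + 72·m_n = 57.414732 + 72.6238728 = 130.0386048 amu
Mass defect Δm = 130.0386048 − 128.8552 = 1.1834048 amu
Converting to energy: 1.1834048 amu × 931.5 MeV/amu = 1102.34 MeV
Dividing by A = 129 gives 8.545 MeV per nucleon.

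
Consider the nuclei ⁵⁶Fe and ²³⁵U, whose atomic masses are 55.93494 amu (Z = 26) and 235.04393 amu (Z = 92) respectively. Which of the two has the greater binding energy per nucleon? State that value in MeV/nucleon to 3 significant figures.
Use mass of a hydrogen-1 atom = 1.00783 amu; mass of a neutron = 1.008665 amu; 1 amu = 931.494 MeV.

⁵⁶Fe: Σm = 26(1.00783) + 30(1.008665) = 56.463530 amu; Δm = 0.528590 amu; E_B = 492.378 MeV; E_B/A = 8.792 MeV
²³⁵U: Σm = 92(1.00783) + 143(1.008665) = 236.959455 amu; Δm = 1.915525 amu; E_B = 1784.3 MeV; E_B/A = 7.593 MeV
⁵⁶Fe has the higher binding energy per nucleon, so it is the more tightly bound nucleus.

⁵⁶Fe; 8.79 MeV/nucleon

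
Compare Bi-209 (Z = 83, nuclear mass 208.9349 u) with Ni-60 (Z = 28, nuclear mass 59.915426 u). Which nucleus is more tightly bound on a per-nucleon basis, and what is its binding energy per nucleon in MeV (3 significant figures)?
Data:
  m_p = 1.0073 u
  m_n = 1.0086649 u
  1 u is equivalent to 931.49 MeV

Bi-209: Σm = 83(1.0073) + 126(1.0086649) = 210.6976774 u; Δm = 1.7627774 u; E_B = 1642.01 MeV; E_B/A = 7.857 MeV
Ni-60: Σm = 28(1.0073) + 32(1.0086649) = 60.4816768 u; Δm = 0.5662508 u; E_B = 527.46 MeV; E_B/A = 8.791 MeV
Ni-60 has the higher binding energy per nucleon, so it is the more tightly bound nucleus.

Ni-60; 8.79 MeV/nucleon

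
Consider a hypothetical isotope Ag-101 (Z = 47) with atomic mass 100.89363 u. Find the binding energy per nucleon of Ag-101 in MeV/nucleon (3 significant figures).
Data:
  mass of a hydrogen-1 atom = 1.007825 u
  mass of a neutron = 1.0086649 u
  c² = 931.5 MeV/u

Z = 47, so N = A − Z = 101 − 47 = 54.
Total constituent mass: 47 × 1.007825 + 54 × 1.0086649 = 101.8356796 u
Δm = 101.8356796 − 100.89363 = 0.9420496 u
E_B = 0.9420496 × 931.5 = 877.519 MeV
Dividing by A = 101 gives 8.688 MeV per nucleon.

8.69 MeV/nucleon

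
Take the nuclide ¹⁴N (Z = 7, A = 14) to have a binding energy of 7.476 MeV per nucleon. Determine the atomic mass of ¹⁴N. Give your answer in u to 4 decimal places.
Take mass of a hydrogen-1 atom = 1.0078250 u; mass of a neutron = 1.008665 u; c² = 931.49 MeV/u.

14.0031 u

Total binding energy = 14 × 7.476 = 104.664 MeV
Mass defect = 104.664 MeV / (931.49 MeV/u) = 0.112362 u
Constituent mass = 7(1.0078250) + 7(1.008665) = 14.1154300 u
Atomic mass = 14.1154300 − 0.112362 = 14.0030680 u ≈ 14.0031 u (to 4 decimal places)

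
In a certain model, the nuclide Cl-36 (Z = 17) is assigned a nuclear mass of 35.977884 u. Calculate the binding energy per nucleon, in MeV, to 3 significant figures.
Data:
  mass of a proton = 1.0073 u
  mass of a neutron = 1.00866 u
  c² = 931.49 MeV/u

Total constituent mass: 17 × 1.0073 + 19 × 1.00866 = 36.28864 u
The mass defect is 36.28864 − 35.977884 = 0.310756 u.
E_B = 0.310756 × 931.49 = 289.466 MeV
Dividing by A = 36 gives 8.041 MeV per nucleon.

8.04 MeV/nucleon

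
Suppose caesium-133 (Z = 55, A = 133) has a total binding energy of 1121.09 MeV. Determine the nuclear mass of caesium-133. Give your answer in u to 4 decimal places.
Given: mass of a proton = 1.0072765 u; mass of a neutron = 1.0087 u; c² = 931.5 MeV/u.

Mass defect = 1121.09 MeV / (931.5 MeV/u) = 1.203532 u
Constituent mass = 55(1.0072765) + 78(1.0087) = 134.0788075 u
Nuclear mass = 134.0788075 − 1.203532 = 132.8752755 u ≈ 132.8753 u (to 4 decimal places)

132.8753 u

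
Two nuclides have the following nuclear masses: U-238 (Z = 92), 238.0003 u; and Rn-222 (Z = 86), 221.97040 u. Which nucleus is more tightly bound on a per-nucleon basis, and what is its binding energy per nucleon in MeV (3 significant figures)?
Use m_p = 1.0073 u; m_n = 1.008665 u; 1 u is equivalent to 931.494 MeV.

U-238: Σm = 92(1.0073) + 146(1.008665) = 239.936690 u; Δm = 1.936390 u; E_B = 1803.7 MeV; E_B/A = 7.579 MeV
Rn-222: Σm = 86(1.0073) + 136(1.008665) = 223.806240 u; Δm = 1.835840 u; E_B = 1710.1 MeV; E_B/A = 7.703 MeV
Rn-222 has the higher binding energy per nucleon, so it is the more tightly bound nucleus.

Rn-222; 7.70 MeV/nucleon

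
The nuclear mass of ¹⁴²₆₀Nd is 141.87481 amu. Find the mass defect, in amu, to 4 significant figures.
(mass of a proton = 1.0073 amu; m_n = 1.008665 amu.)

Mass of separated nucleons = 60(1.0073) + 82(1.008665) = 60.4380 + 82.710530 = 143.148530 amu
Δm = 143.148530 − 141.87481 = 1.273720 amu

1.274 amu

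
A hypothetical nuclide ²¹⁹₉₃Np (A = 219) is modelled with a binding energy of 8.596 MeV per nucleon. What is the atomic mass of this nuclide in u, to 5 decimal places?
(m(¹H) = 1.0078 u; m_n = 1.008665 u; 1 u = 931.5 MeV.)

218.79623 u

Total binding energy = 219 × 8.596 = 1882.524 MeV
Mass defect = 1882.524 MeV / (931.5 MeV/u) = 2.0209597 u
Constituent mass = 93(1.0078) + 126(1.008665) = 220.817190 u
Atomic mass = 220.817190 − 2.0209597 = 218.7962303 u ≈ 218.79623 u (to 5 decimal places)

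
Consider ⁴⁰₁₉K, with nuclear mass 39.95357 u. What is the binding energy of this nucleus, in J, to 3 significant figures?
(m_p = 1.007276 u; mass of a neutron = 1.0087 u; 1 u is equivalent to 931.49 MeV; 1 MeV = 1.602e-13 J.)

Total constituent mass: 19 × 1.007276 + 21 × 1.0087 = 40.320944 u
The mass defect is 40.320944 − 39.95357 = 0.367374 u.
Converting to energy: 0.367374 u × 931.49 MeV/u = 342.205 MeV
In joules: 342.205 MeV × 1.602e-13 J/MeV = 5.4821e-11 J

5.48e-11 J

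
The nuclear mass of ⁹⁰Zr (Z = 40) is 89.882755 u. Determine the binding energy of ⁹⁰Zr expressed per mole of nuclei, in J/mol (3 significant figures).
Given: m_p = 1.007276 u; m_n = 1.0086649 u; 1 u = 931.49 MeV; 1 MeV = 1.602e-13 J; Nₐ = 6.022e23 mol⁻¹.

7.56e+13 J/mol

The nucleus contains 40 protons and 90 − 40 = 50 neutrons.
Total constituent mass: 40 × 1.007276 + 50 × 1.0086649 = 90.7242850 u
Δm = 90.7242850 − 89.882755 = 0.8415300 u
Converting to energy: 0.8415300 u × 931.49 MeV/u = 783.877 MeV
Per nucleus in joules: 783.877 MeV × 1.602e-13 J/MeV = 1.2558e-10 J
Per mole: 1.2558e-10 J × 6.022e23 mol⁻¹ = 7.5624e+13 J/mol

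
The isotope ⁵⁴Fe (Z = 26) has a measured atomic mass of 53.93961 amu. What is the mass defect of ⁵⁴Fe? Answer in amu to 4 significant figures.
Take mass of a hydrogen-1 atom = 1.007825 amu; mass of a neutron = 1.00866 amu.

0.5063 amu

Total constituent mass: 26 × 1.007825 + 28 × 1.00866 = 54.445930 amu
The mass defect is 54.445930 − 53.93961 = 0.506320 amu.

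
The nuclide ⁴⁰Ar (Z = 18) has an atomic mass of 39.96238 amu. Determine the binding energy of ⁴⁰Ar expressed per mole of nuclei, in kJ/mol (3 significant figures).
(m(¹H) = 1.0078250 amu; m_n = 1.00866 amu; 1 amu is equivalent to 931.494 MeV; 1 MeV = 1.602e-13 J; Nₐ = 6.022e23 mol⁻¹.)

Mass of separated nucleons = 18(1.0078250) + 22(1.00866) = 18.1408500 + 22.19052 = 40.3313700 amu
Δm = 40.3313700 − 39.96238 = 0.3689900 amu
Converting to energy: 0.3689900 amu × 931.494 MeV/amu = 343.712 MeV
Per nucleus in joules: 343.712 MeV × 1.602e-13 J/MeV = 5.5063e-11 J
Per mole: 5.5063e-11 J × 6.022e23 mol⁻¹ = 3.3159e+13 J/mol

3.32e+10 kJ/mol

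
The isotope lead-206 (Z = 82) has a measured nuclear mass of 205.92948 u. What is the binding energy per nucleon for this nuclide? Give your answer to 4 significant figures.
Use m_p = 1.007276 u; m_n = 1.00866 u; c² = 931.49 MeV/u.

7.872 MeV/nucleon

With 82 protons and 124 neutrons (A = 206):
Mass of separated nucleons = 82(1.007276) + 124(1.00866) = 82.596632 + 125.07384 = 207.670472 u
Δm = 207.670472 − 205.92948 = 1.740992 u
Binding energy = Δm·c² = 1.740992 × 931.49 MeV/u = 1621.72 MeV
Dividing by A = 206 gives 7.872 MeV per nucleon.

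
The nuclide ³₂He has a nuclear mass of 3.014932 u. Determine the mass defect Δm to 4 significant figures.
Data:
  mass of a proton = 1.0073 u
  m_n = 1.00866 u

0.008328 u

The nucleus contains 2 protons and 3 − 2 = 1 neutrons.
Σm = 2·m_p + 1·m_n = 2.0146 + 1.00866 = 3.02326 u
The mass defect is 3.02326 − 3.014932 = 0.008328 u.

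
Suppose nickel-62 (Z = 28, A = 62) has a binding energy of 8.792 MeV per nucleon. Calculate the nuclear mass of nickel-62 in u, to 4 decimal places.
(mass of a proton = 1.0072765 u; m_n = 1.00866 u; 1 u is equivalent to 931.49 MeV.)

61.9130 u

Total binding energy = 62 × 8.792 = 545.104 MeV
Mass defect = 545.104 MeV / (931.49 MeV/u) = 0.585196 u
Constituent mass = 28(1.0072765) + 34(1.00866) = 62.4981820 u
Nuclear mass = 62.4981820 − 0.585196 = 61.9129860 u ≈ 61.9130 u (to 4 decimal places)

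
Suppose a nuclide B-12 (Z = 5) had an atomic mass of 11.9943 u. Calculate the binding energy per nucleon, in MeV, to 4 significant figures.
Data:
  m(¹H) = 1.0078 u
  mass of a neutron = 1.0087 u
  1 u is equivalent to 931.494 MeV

8.197 MeV/nucleon

With 5 protons and 7 neutrons (A = 12):
Σm = 5·m(¹H) + 7·m_n = 5.0390 + 7.0609 = 12.0999 u
Δm = 12.0999 − 11.9943 = 0.1056 u
E_B = 0.1056 × 931.494 = 98.3658 MeV
Dividing by A = 12 gives 8.197 MeV per nucleon.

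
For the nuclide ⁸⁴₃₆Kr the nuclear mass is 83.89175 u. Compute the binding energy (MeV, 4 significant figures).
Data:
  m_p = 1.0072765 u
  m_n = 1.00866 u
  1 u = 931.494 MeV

Total constituent mass: 36 × 1.0072765 + 48 × 1.00866 = 84.6776340 u
Mass defect Δm = 84.6776340 − 83.89175 = 0.7858840 u
Converting to energy: 0.7858840 u × 931.494 MeV/u = 732.046 MeV

732.0 MeV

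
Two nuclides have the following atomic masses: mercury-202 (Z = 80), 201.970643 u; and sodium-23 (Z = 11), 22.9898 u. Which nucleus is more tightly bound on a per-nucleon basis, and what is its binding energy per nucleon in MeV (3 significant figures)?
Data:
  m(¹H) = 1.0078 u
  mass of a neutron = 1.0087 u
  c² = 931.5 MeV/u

mercury-202: Σm = 80(1.0078) + 122(1.0087) = 203.6854 u; Δm = 1.714757 u; E_B = 1597.3 MeV; E_B/A = 7.907 MeV
sodium-23: Σm = 11(1.0078) + 12(1.0087) = 23.1902 u; Δm = 0.2004 u; E_B = 186.67 MeV; E_B/A = 8.116 MeV
sodium-23 has the higher binding energy per nucleon, so it is the more tightly bound nucleus.

sodium-23; 8.12 MeV/nucleon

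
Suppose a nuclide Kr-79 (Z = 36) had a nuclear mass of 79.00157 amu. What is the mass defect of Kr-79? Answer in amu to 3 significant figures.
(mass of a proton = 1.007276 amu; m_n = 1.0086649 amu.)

Total constituent mass: 36 × 1.007276 + 43 × 1.0086649 = 79.6345267 amu
The mass defect is 79.6345267 − 79.00157 = 0.6329567 amu.

0.633 amu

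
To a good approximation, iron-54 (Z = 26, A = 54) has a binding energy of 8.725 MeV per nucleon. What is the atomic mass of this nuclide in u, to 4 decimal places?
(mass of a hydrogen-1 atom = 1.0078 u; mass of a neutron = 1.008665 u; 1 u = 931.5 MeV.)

Total binding energy = 54 × 8.725 = 471.150 MeV
Mass defect = 471.150 MeV / (931.5 MeV/u) = 0.505797 u
Constituent mass = 26(1.0078) + 28(1.008665) = 54.445420 u
Atomic mass = 54.445420 − 0.505797 = 53.939623 u ≈ 53.9396 u (to 4 decimal places)

53.9396 u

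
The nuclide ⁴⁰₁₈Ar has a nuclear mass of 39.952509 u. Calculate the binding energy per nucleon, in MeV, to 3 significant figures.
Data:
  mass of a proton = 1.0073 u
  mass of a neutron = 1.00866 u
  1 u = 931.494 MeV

With 18 protons and 22 neutrons (A = 40):
Σm = 18·m_p + 22·m_n = 18.1314 + 22.19052 = 40.32192 u
The mass defect is 40.32192 − 39.952509 = 0.369411 u.
E_B = 0.369411 × 931.494 = 344.104 MeV
Dividing by A = 40 gives 8.603 MeV per nucleon.

8.60 MeV/nucleon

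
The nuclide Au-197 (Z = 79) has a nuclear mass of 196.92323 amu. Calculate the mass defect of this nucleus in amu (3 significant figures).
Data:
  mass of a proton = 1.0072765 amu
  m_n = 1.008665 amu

1.67 amu

Total constituent mass: 79 × 1.0072765 + 118 × 1.008665 = 198.5973135 amu
Δm = 198.5973135 − 196.92323 = 1.6740835 amu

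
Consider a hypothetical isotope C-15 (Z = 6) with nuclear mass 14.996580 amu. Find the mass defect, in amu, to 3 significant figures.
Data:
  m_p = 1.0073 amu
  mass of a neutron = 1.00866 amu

0.125 amu

Σm = 6·m_p + 9·m_n = 6.0438 + 9.07794 = 15.12174 amu
The mass defect is 15.12174 − 14.996580 = 0.125160 amu.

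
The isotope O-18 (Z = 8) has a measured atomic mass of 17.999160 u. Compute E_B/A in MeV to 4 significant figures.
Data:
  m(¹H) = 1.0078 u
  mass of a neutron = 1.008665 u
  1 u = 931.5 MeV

The nucleus contains 8 protons and 18 − 8 = 10 neutrons.
Total constituent mass: 8 × 1.0078 + 10 × 1.008665 = 18.149050 u
Δm = 18.149050 − 17.999160 = 0.149890 u
Binding energy = Δm·c² = 0.149890 × 931.5 MeV/u = 139.623 MeV
Per nucleon: 139.623 / 18 = 7.757 MeV

7.757 MeV/nucleon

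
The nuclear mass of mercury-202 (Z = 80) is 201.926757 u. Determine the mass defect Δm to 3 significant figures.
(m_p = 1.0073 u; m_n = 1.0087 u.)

1.72 u

Z = 80, so N = A − Z = 202 − 80 = 122.
Mass of separated nucleons = 80(1.0073) + 122(1.0087) = 80.5840 + 123.0614 = 203.6454 u
The mass defect is 203.6454 − 201.926757 = 1.718643 u.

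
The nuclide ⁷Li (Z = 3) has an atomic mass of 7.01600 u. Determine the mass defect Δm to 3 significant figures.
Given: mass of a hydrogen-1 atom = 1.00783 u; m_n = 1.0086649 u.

0.0421 u

Σm = 3·m(¹H) + 4·m_n = 3.02349 + 4.0346596 = 7.0581496 u
Mass defect Δm = 7.0581496 − 7.01600 = 0.0421496 u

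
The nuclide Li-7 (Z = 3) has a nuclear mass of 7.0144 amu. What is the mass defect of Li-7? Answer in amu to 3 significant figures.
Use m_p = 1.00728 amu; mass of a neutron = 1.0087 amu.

Σm = 3·m_p + 4·m_n = 3.02184 + 4.0348 = 7.05664 amu
Δm = 7.05664 − 7.0144 = 0.04224 amu

0.0422 amu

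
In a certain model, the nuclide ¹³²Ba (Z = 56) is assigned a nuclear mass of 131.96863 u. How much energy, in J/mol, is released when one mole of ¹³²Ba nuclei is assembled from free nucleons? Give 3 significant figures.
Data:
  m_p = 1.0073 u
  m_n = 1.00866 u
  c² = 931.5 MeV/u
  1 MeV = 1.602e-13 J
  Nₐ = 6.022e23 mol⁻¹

9.87e+13 J/mol

Z = 56, so N = A − Z = 132 − 56 = 76.
Total constituent mass: 56 × 1.0073 + 76 × 1.00866 = 133.06696 u
Mass defect Δm = 133.06696 − 131.96863 = 1.09833 u
Binding energy = Δm·c² = 1.09833 × 931.5 MeV/u = 1023.09 MeV
Per nucleus in joules: 1023.09 MeV × 1.602e-13 J/MeV = 1.6390e-10 J
Per mole: 1.6390e-10 J × 6.022e23 mol⁻¹ = 9.8701e+13 J/mol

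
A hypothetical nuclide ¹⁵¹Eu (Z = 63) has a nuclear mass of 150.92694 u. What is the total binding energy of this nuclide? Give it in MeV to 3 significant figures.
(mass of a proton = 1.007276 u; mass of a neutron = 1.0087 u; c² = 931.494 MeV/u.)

1210 MeV

Z = 63, so N = A − Z = 151 − 63 = 88.
Mass of separated nucleons = 63(1.007276) + 88(1.0087) = 63.458388 + 88.7656 = 152.223988 u
Δm = 152.223988 − 150.92694 = 1.297048 u
E_B = 1.297048 × 931.494 = 1208.19 MeV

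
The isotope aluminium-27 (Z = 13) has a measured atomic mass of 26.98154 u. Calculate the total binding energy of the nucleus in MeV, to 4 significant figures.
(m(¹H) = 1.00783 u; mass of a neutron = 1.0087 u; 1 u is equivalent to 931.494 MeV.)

225.5 MeV

Total constituent mass: 13 × 1.00783 + 14 × 1.0087 = 27.22359 u
The mass defect is 27.22359 − 26.98154 = 0.24205 u.
E_B = 0.24205 × 931.494 = 225.468 MeV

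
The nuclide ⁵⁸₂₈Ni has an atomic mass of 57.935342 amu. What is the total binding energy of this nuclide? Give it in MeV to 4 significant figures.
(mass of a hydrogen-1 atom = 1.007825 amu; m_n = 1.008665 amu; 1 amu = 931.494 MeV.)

506.5 MeV

Z = 28, so N = A − Z = 58 − 28 = 30.
Mass of separated nucleons = 28(1.007825) + 30(1.008665) = 28.219100 + 30.259950 = 58.479050 amu
Mass defect Δm = 58.479050 − 57.935342 = 0.543708 amu
E_B = 0.543708 × 931.494 = 506.461 MeV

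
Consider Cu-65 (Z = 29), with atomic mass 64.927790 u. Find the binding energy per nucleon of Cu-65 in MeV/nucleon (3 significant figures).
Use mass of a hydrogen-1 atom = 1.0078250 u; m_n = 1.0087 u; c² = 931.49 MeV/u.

8.78 MeV/nucleon

Mass of separated nucleons = 29(1.0078250) + 36(1.0087) = 29.2269250 + 36.3132 = 65.5401250 u
Mass defect Δm = 65.5401250 − 64.927790 = 0.6123350 u
E_B = 0.6123350 × 931.49 = 570.384 MeV
Dividing by A = 65 gives 8.775 MeV per nucleon.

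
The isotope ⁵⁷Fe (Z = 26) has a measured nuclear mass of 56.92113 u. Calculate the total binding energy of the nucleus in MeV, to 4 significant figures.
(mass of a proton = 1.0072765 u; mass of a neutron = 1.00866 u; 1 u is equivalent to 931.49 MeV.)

Σm = 26·m_p + 31·m_n = 26.1891890 + 31.26846 = 57.4576490 u
Δm = 57.4576490 − 56.92113 = 0.5365190 u
Converting to energy: 0.5365190 u × 931.49 MeV/u = 499.762 MeV

499.8 MeV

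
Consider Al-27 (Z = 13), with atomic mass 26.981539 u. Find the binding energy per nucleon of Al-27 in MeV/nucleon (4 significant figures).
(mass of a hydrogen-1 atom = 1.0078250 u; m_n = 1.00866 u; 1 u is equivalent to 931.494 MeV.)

8.329 MeV/nucleon

Mass of separated nucleons = 13(1.0078250) + 14(1.00866) = 13.1017250 + 14.12124 = 27.2229650 u
The mass defect is 27.2229650 − 26.981539 = 0.2414260 u.
Converting to energy: 0.2414260 u × 931.494 MeV/u = 224.887 MeV
Per nucleon: 224.887 / 27 = 8.329 MeV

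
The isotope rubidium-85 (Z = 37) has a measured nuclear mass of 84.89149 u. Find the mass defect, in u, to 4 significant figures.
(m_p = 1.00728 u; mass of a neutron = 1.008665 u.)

With 37 protons and 48 neutrons (A = 85):
Mass of separated nucleons = 37(1.00728) + 48(1.008665) = 37.26936 + 48.415920 = 85.685280 u
Δm = 85.685280 − 84.89149 = 0.793790 u

0.7938 u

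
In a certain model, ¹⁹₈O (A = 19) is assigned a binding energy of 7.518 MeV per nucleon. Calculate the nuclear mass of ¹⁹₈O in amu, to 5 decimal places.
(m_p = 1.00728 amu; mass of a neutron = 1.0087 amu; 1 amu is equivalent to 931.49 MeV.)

Total binding energy = 19 × 7.518 = 142.842 MeV
Mass defect = 142.842 MeV / (931.49 MeV/amu) = 0.1533479 amu
Constituent mass = 8(1.00728) + 11(1.0087) = 19.15394 amu
Nuclear mass = 19.15394 − 0.1533479 = 19.0005921 amu ≈ 19.00059 amu (to 5 decimal places)

19.00059 amu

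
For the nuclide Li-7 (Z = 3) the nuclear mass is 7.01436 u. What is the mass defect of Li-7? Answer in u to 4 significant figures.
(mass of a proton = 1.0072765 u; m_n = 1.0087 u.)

0.04227 u

Z = 3, so N = A − Z = 7 − 3 = 4.
Σm = 3·m_p + 4·m_n = 3.0218295 + 4.0348 = 7.0566295 u
The mass defect is 7.0566295 − 7.01436 = 0.0422695 u.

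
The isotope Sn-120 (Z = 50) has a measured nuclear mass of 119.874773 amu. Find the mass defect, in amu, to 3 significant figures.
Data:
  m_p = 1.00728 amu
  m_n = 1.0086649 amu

The nucleus contains 50 protons and 120 − 50 = 70 neutrons.
Σm = 50·m_p + 70·m_n = 50.36400 + 70.6065430 = 120.9705430 amu
Δm = 120.9705430 − 119.874773 = 1.0957700 amu

1.10 amu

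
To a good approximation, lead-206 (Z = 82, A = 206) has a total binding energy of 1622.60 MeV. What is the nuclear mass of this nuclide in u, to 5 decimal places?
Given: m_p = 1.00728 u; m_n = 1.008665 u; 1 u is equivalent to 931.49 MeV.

205.92948 u

Mass defect = 1622.60 MeV / (931.49 MeV/u) = 1.7419403 u
Constituent mass = 82(1.00728) + 124(1.008665) = 207.671420 u
Nuclear mass = 207.671420 − 1.7419403 = 205.9294797 u ≈ 205.92948 u (to 5 decimal places)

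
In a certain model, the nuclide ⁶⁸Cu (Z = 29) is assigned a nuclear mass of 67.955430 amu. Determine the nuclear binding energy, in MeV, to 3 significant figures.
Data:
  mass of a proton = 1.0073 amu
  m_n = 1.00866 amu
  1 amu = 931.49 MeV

553 MeV

Z = 29, so N = A − Z = 68 − 29 = 39.
Total constituent mass: 29 × 1.0073 + 39 × 1.00866 = 68.54944 amu
Mass defect Δm = 68.54944 − 67.955430 = 0.594010 amu
Converting to energy: 0.594010 amu × 931.49 MeV/amu = 553.314 MeV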